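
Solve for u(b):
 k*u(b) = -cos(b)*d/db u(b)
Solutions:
 u(b) = C1*exp(k*(log(sin(b) - 1) - log(sin(b) + 1))/2)


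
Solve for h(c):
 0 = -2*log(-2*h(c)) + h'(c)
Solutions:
 -Integral(1/(log(-_y) + log(2)), (_y, h(c)))/2 = C1 - c


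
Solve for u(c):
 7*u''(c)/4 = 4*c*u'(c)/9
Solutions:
 u(c) = C1 + C2*erfi(2*sqrt(14)*c/21)


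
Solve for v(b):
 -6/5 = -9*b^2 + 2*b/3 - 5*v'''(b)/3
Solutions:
 v(b) = C1 + C2*b + C3*b^2 - 9*b^5/100 + b^4/60 + 3*b^3/25


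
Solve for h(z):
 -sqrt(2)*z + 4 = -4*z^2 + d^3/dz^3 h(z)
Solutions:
 h(z) = C1 + C2*z + C3*z^2 + z^5/15 - sqrt(2)*z^4/24 + 2*z^3/3


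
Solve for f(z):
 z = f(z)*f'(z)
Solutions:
 f(z) = -sqrt(C1 + z^2)
 f(z) = sqrt(C1 + z^2)


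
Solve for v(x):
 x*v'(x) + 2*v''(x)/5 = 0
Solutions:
 v(x) = C1 + C2*erf(sqrt(5)*x/2)


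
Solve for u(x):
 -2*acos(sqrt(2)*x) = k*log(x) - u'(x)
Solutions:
 u(x) = C1 + k*x*(log(x) - 1) + 2*x*acos(sqrt(2)*x) - sqrt(2)*sqrt(1 - 2*x^2)


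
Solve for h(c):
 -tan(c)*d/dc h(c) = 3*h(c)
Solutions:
 h(c) = C1/sin(c)^3


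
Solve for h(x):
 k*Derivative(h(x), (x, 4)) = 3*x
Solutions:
 h(x) = C1 + C2*x + C3*x^2 + C4*x^3 + x^5/(40*k)


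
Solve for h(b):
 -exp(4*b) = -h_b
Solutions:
 h(b) = C1 + exp(4*b)/4


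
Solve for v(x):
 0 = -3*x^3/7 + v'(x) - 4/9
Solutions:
 v(x) = C1 + 3*x^4/28 + 4*x/9


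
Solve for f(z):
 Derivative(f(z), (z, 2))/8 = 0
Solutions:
 f(z) = C1 + C2*z


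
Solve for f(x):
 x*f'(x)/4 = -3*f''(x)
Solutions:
 f(x) = C1 + C2*erf(sqrt(6)*x/12)


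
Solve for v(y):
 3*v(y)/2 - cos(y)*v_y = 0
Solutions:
 v(y) = C1*(sin(y) + 1)^(3/4)/(sin(y) - 1)^(3/4)


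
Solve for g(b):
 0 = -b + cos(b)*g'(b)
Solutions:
 g(b) = C1 + Integral(b/cos(b), b)


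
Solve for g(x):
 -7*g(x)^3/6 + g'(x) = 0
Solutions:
 g(x) = -sqrt(3)*sqrt(-1/(C1 + 7*x))
 g(x) = sqrt(3)*sqrt(-1/(C1 + 7*x))


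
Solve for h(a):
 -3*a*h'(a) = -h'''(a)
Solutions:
 h(a) = C1 + Integral(C2*airyai(3^(1/3)*a) + C3*airybi(3^(1/3)*a), a)


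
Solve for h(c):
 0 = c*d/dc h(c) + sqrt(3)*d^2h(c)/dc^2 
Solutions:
 h(c) = C1 + C2*erf(sqrt(2)*3^(3/4)*c/6)


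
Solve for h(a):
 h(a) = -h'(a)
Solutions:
 h(a) = C1*exp(-a)


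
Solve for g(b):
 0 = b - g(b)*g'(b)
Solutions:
 g(b) = -sqrt(C1 + b^2)
 g(b) = sqrt(C1 + b^2)


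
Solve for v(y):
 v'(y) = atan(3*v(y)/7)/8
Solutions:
 Integral(1/atan(3*_y/7), (_y, v(y))) = C1 + y/8


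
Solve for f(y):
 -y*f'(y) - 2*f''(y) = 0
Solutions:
 f(y) = C1 + C2*erf(y/2)


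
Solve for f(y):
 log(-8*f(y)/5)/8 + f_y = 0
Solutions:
 8*Integral(1/(log(-_y) - log(5) + 3*log(2)), (_y, f(y))) = C1 - y


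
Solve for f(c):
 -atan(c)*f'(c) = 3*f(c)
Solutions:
 f(c) = C1*exp(-3*Integral(1/atan(c), c))


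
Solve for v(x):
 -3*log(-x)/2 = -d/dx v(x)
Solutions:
 v(x) = C1 + 3*x*log(-x)/2 - 3*x/2


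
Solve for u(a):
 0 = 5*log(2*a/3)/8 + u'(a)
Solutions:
 u(a) = C1 - 5*a*log(a)/8 - 5*a*log(2)/8 + 5*a/8 + 5*a*log(3)/8


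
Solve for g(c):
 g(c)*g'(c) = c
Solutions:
 g(c) = -sqrt(C1 + c^2)
 g(c) = sqrt(C1 + c^2)


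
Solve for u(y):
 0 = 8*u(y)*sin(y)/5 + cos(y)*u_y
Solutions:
 u(y) = C1*cos(y)^(8/5)


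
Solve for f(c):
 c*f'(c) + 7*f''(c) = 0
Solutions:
 f(c) = C1 + C2*erf(sqrt(14)*c/14)


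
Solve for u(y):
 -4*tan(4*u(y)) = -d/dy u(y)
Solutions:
 u(y) = -asin(C1*exp(16*y))/4 + pi/4
 u(y) = asin(C1*exp(16*y))/4


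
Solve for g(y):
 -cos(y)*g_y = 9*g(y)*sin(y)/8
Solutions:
 g(y) = C1*cos(y)^(9/8)


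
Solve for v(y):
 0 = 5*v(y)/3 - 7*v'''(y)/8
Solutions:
 v(y) = C3*exp(2*21^(2/3)*5^(1/3)*y/21) + (C1*sin(3^(1/6)*5^(1/3)*7^(2/3)*y/7) + C2*cos(3^(1/6)*5^(1/3)*7^(2/3)*y/7))*exp(-21^(2/3)*5^(1/3)*y/21)


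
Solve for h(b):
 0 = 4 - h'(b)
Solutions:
 h(b) = C1 + 4*b


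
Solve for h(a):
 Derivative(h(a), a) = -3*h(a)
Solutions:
 h(a) = C1*exp(-3*a)


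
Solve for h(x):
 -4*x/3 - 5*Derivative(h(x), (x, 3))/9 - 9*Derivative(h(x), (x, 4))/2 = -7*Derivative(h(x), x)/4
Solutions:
 h(x) = C1 + C2*exp(-x*(200*2^(2/3)/(729*sqrt(234197481) + 11156261)^(1/3) + 40 + 2^(1/3)*(729*sqrt(234197481) + 11156261)^(1/3))/972)*sin(2^(1/3)*sqrt(3)*x*(-(729*sqrt(234197481) + 11156261)^(1/3) + 200*2^(1/3)/(729*sqrt(234197481) + 11156261)^(1/3))/972) + C3*exp(-x*(200*2^(2/3)/(729*sqrt(234197481) + 11156261)^(1/3) + 40 + 2^(1/3)*(729*sqrt(234197481) + 11156261)^(1/3))/972)*cos(2^(1/3)*sqrt(3)*x*(-(729*sqrt(234197481) + 11156261)^(1/3) + 200*2^(1/3)/(729*sqrt(234197481) + 11156261)^(1/3))/972) + C4*exp(x*(-20 + 200*2^(2/3)/(729*sqrt(234197481) + 11156261)^(1/3) + 2^(1/3)*(729*sqrt(234197481) + 11156261)^(1/3))/486) + 8*x^2/21


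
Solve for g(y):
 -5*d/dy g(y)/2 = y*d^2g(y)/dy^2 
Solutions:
 g(y) = C1 + C2/y^(3/2)


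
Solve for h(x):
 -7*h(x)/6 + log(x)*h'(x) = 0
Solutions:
 h(x) = C1*exp(7*li(x)/6)


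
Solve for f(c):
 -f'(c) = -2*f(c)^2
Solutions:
 f(c) = -1/(C1 + 2*c)


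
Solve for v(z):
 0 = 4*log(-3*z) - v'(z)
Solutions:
 v(z) = C1 + 4*z*log(-z) + 4*z*(-1 + log(3))


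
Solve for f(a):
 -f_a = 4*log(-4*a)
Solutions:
 f(a) = C1 - 4*a*log(-a) + 4*a*(1 - 2*log(2))


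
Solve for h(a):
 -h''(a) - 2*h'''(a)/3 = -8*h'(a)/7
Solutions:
 h(a) = C1 + C2*exp(a*(-21 + sqrt(1785))/28) + C3*exp(-a*(21 + sqrt(1785))/28)


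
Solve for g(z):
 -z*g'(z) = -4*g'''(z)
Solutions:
 g(z) = C1 + Integral(C2*airyai(2^(1/3)*z/2) + C3*airybi(2^(1/3)*z/2), z)


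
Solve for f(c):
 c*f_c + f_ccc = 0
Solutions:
 f(c) = C1 + Integral(C2*airyai(-c) + C3*airybi(-c), c)


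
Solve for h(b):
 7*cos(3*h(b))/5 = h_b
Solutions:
 -7*b/5 - log(sin(3*h(b)) - 1)/6 + log(sin(3*h(b)) + 1)/6 = C1


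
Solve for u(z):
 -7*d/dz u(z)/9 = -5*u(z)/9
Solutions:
 u(z) = C1*exp(5*z/7)


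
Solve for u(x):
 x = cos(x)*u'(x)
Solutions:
 u(x) = C1 + Integral(x/cos(x), x)


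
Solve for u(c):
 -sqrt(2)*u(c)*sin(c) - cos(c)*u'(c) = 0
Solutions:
 u(c) = C1*cos(c)^(sqrt(2))


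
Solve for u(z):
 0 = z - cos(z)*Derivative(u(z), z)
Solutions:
 u(z) = C1 + Integral(z/cos(z), z)


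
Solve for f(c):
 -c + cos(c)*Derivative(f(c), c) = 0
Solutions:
 f(c) = C1 + Integral(c/cos(c), c)


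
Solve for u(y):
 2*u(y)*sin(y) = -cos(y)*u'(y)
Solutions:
 u(y) = C1*cos(y)^2


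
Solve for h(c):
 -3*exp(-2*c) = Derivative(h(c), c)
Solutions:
 h(c) = C1 + 3*exp(-2*c)/2


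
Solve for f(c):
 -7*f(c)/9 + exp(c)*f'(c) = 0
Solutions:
 f(c) = C1*exp(-7*exp(-c)/9)


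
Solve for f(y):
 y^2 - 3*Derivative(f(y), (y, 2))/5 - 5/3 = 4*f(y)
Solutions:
 f(y) = C1*sin(2*sqrt(15)*y/3) + C2*cos(2*sqrt(15)*y/3) + y^2/4 - 59/120


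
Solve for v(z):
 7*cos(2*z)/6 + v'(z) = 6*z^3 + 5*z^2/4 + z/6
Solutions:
 v(z) = C1 + 3*z^4/2 + 5*z^3/12 + z^2/12 - 7*sin(2*z)/12


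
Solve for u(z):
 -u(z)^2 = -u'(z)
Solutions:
 u(z) = -1/(C1 + z)


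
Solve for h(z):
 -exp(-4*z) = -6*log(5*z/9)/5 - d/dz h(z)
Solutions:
 h(z) = C1 - 6*z*log(z)/5 + 6*z*(-log(5) + 1 + 2*log(3))/5 - exp(-4*z)/4


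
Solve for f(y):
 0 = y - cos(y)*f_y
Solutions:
 f(y) = C1 + Integral(y/cos(y), y)


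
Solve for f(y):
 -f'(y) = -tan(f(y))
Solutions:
 f(y) = pi - asin(C1*exp(y))
 f(y) = asin(C1*exp(y))


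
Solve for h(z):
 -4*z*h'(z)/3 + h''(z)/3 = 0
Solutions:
 h(z) = C1 + C2*erfi(sqrt(2)*z)


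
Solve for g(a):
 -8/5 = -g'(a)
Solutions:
 g(a) = C1 + 8*a/5


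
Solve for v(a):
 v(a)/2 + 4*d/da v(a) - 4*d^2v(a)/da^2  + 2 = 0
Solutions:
 v(a) = C1*exp(a*(2 - sqrt(6))/4) + C2*exp(a*(2 + sqrt(6))/4) - 4


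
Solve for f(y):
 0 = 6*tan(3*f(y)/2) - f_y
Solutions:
 f(y) = -2*asin(C1*exp(9*y))/3 + 2*pi/3
 f(y) = 2*asin(C1*exp(9*y))/3


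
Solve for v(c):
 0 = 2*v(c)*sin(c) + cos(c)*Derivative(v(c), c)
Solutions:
 v(c) = C1*cos(c)^2


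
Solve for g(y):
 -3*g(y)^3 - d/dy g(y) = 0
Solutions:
 g(y) = -sqrt(2)*sqrt(-1/(C1 - 3*y))/2
 g(y) = sqrt(2)*sqrt(-1/(C1 - 3*y))/2


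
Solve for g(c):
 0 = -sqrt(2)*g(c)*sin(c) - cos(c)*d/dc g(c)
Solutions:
 g(c) = C1*cos(c)^(sqrt(2))


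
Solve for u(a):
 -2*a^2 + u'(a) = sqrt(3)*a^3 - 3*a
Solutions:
 u(a) = C1 + sqrt(3)*a^4/4 + 2*a^3/3 - 3*a^2/2


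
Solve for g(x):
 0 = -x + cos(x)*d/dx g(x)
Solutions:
 g(x) = C1 + Integral(x/cos(x), x)


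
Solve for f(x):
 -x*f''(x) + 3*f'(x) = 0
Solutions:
 f(x) = C1 + C2*x^4


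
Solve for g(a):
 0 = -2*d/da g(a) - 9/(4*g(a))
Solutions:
 g(a) = -sqrt(C1 - 9*a)/2
 g(a) = sqrt(C1 - 9*a)/2


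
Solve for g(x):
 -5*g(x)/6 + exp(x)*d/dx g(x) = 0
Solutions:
 g(x) = C1*exp(-5*exp(-x)/6)


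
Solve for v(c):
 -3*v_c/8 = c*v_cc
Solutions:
 v(c) = C1 + C2*c^(5/8)


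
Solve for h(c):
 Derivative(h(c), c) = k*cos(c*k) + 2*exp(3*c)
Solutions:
 h(c) = C1 + 2*exp(3*c)/3 + sin(c*k)


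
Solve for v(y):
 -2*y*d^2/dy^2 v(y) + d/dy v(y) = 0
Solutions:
 v(y) = C1 + C2*y^(3/2)


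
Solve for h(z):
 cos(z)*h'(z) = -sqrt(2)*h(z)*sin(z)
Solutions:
 h(z) = C1*cos(z)^(sqrt(2))


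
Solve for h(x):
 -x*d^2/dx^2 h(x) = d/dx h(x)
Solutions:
 h(x) = C1 + C2*log(x)


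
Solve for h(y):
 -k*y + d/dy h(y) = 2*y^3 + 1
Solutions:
 h(y) = C1 + k*y^2/2 + y^4/2 + y


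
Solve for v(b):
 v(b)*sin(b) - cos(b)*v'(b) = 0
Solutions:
 v(b) = C1/cos(b)


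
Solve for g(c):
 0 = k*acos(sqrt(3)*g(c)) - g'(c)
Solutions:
 Integral(1/acos(sqrt(3)*_y), (_y, g(c))) = C1 + c*k


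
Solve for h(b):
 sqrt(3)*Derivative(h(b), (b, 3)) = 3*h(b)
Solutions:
 h(b) = C3*exp(3^(1/6)*b) + (C1*sin(3^(2/3)*b/2) + C2*cos(3^(2/3)*b/2))*exp(-3^(1/6)*b/2)


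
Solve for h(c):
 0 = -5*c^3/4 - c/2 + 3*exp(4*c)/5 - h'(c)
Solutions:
 h(c) = C1 - 5*c^4/16 - c^2/4 + 3*exp(4*c)/20


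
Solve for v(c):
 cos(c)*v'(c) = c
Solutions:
 v(c) = C1 + Integral(c/cos(c), c)


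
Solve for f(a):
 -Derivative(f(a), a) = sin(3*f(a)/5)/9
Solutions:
 a/9 + 5*log(cos(3*f(a)/5) - 1)/6 - 5*log(cos(3*f(a)/5) + 1)/6 = C1


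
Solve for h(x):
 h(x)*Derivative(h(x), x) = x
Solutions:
 h(x) = -sqrt(C1 + x^2)
 h(x) = sqrt(C1 + x^2)


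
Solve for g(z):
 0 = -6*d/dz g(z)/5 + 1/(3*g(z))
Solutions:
 g(z) = -sqrt(C1 + 5*z)/3
 g(z) = sqrt(C1 + 5*z)/3


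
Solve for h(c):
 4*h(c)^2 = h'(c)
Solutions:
 h(c) = -1/(C1 + 4*c)


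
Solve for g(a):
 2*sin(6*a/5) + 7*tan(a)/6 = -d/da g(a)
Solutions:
 g(a) = C1 + 7*log(cos(a))/6 + 5*cos(6*a/5)/3


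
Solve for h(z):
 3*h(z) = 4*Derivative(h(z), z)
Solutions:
 h(z) = C1*exp(3*z/4)


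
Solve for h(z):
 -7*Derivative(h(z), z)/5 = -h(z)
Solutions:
 h(z) = C1*exp(5*z/7)


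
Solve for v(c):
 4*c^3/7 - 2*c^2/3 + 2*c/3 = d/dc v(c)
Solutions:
 v(c) = C1 + c^4/7 - 2*c^3/9 + c^2/3


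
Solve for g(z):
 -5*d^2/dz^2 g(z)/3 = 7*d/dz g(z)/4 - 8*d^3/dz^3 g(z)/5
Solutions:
 g(z) = C1 + C2*exp(z*(25 - sqrt(3145))/48) + C3*exp(z*(25 + sqrt(3145))/48)


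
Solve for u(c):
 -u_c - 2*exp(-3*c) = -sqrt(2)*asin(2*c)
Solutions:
 u(c) = C1 + sqrt(2)*c*asin(2*c) + sqrt(2)*sqrt(1 - 4*c^2)/2 + 2*exp(-3*c)/3


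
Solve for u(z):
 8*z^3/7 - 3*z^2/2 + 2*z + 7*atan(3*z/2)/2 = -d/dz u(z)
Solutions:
 u(z) = C1 - 2*z^4/7 + z^3/2 - z^2 - 7*z*atan(3*z/2)/2 + 7*log(9*z^2 + 4)/6


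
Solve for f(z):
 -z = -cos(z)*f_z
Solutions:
 f(z) = C1 + Integral(z/cos(z), z)


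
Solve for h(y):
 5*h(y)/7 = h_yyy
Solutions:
 h(y) = C3*exp(5^(1/3)*7^(2/3)*y/7) + (C1*sin(sqrt(3)*5^(1/3)*7^(2/3)*y/14) + C2*cos(sqrt(3)*5^(1/3)*7^(2/3)*y/14))*exp(-5^(1/3)*7^(2/3)*y/14)


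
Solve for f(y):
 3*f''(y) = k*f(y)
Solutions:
 f(y) = C1*exp(-sqrt(3)*sqrt(k)*y/3) + C2*exp(sqrt(3)*sqrt(k)*y/3)


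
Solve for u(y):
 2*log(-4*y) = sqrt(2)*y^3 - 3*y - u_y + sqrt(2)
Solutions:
 u(y) = C1 + sqrt(2)*y^4/4 - 3*y^2/2 - 2*y*log(-y) + y*(-4*log(2) + sqrt(2) + 2)


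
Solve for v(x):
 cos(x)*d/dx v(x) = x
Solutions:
 v(x) = C1 + Integral(x/cos(x), x)


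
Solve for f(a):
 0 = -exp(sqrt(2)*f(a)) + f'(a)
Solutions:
 f(a) = sqrt(2)*(2*log(-1/(C1 + a)) - log(2))/4


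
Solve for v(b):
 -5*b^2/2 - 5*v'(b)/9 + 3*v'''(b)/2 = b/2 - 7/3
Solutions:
 v(b) = C1 + C2*exp(-sqrt(30)*b/9) + C3*exp(sqrt(30)*b/9) - 3*b^3/2 - 9*b^2/20 - 201*b/10


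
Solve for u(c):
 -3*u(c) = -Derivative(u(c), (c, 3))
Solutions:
 u(c) = C3*exp(3^(1/3)*c) + (C1*sin(3^(5/6)*c/2) + C2*cos(3^(5/6)*c/2))*exp(-3^(1/3)*c/2)


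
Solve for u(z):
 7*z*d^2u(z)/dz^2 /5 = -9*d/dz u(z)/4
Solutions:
 u(z) = C1 + C2/z^(17/28)


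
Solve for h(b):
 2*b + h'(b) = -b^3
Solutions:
 h(b) = C1 - b^4/4 - b^2


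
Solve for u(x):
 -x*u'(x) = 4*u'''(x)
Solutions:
 u(x) = C1 + Integral(C2*airyai(-2^(1/3)*x/2) + C3*airybi(-2^(1/3)*x/2), x)


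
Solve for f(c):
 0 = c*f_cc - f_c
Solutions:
 f(c) = C1 + C2*c^2


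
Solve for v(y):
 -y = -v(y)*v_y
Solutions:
 v(y) = -sqrt(C1 + y^2)
 v(y) = sqrt(C1 + y^2)


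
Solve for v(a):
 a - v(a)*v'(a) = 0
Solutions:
 v(a) = -sqrt(C1 + a^2)
 v(a) = sqrt(C1 + a^2)


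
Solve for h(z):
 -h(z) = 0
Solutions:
 h(z) = 0


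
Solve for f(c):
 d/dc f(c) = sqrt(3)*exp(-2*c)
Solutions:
 f(c) = C1 - sqrt(3)*exp(-2*c)/2


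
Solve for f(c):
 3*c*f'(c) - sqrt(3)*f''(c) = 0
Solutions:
 f(c) = C1 + C2*erfi(sqrt(2)*3^(1/4)*c/2)


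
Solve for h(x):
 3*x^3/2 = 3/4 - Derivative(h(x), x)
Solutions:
 h(x) = C1 - 3*x^4/8 + 3*x/4


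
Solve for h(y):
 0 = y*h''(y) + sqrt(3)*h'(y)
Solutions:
 h(y) = C1 + C2*y^(1 - sqrt(3))


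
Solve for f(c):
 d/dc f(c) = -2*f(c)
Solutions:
 f(c) = C1*exp(-2*c)


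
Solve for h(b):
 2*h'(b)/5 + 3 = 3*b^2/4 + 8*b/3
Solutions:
 h(b) = C1 + 5*b^3/8 + 10*b^2/3 - 15*b/2


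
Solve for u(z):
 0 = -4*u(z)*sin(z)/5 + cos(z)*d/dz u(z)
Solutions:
 u(z) = C1/cos(z)^(4/5)


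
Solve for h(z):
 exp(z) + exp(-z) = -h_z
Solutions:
 h(z) = C1 - 2*sinh(z)


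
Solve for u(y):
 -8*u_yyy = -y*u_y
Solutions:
 u(y) = C1 + Integral(C2*airyai(y/2) + C3*airybi(y/2), y)


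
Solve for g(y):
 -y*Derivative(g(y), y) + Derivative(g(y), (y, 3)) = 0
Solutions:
 g(y) = C1 + Integral(C2*airyai(y) + C3*airybi(y), y)


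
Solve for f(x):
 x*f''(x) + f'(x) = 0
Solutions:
 f(x) = C1 + C2*log(x)


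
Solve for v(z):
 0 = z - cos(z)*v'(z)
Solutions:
 v(z) = C1 + Integral(z/cos(z), z)


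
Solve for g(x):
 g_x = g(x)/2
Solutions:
 g(x) = C1*exp(x/2)


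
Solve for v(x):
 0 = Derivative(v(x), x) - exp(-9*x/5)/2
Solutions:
 v(x) = C1 - 5*exp(-9*x/5)/18


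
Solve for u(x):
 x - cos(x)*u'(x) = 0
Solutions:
 u(x) = C1 + Integral(x/cos(x), x)


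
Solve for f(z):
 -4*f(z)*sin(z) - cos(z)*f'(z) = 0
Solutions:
 f(z) = C1*cos(z)^4


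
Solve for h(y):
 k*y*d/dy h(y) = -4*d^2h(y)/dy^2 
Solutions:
 h(y) = Piecewise((-sqrt(2)*sqrt(pi)*C1*erf(sqrt(2)*sqrt(k)*y/4)/sqrt(k) - C2, (k > 0) | (k < 0)), (-C1*y - C2, True))


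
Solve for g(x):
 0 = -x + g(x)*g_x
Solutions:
 g(x) = -sqrt(C1 + x^2)
 g(x) = sqrt(C1 + x^2)


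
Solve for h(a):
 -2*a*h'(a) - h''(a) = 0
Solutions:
 h(a) = C1 + C2*erf(a)


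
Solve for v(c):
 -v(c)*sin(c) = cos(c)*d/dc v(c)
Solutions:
 v(c) = C1*cos(c)


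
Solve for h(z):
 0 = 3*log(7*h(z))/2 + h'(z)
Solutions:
 2*Integral(1/(log(_y) + log(7)), (_y, h(z)))/3 = C1 - z


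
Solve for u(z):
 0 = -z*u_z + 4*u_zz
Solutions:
 u(z) = C1 + C2*erfi(sqrt(2)*z/4)


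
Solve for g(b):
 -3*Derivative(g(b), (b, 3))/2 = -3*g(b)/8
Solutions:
 g(b) = C3*exp(2^(1/3)*b/2) + (C1*sin(2^(1/3)*sqrt(3)*b/4) + C2*cos(2^(1/3)*sqrt(3)*b/4))*exp(-2^(1/3)*b/4)


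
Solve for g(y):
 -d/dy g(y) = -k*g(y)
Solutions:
 g(y) = C1*exp(k*y)


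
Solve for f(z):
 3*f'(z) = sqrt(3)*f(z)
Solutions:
 f(z) = C1*exp(sqrt(3)*z/3)


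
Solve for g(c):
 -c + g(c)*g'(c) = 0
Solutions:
 g(c) = -sqrt(C1 + c^2)
 g(c) = sqrt(C1 + c^2)


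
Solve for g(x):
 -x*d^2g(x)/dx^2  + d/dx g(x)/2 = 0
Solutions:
 g(x) = C1 + C2*x^(3/2)


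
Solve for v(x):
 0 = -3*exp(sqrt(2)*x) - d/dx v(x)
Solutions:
 v(x) = C1 - 3*sqrt(2)*exp(sqrt(2)*x)/2


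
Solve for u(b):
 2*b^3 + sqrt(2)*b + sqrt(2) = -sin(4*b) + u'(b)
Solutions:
 u(b) = C1 + b^4/2 + sqrt(2)*b^2/2 + sqrt(2)*b - cos(4*b)/4


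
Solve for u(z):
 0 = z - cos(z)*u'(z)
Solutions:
 u(z) = C1 + Integral(z/cos(z), z)


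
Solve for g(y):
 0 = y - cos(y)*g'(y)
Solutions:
 g(y) = C1 + Integral(y/cos(y), y)


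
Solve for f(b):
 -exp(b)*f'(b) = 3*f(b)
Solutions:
 f(b) = C1*exp(3*exp(-b))


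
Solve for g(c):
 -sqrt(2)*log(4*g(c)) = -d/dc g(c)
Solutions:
 -sqrt(2)*Integral(1/(log(_y) + 2*log(2)), (_y, g(c)))/2 = C1 - c


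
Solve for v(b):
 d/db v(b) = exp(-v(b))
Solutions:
 v(b) = log(C1 + b)


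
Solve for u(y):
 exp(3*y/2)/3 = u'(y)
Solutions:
 u(y) = C1 + 2*exp(3*y/2)/9


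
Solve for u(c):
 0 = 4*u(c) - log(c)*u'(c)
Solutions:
 u(c) = C1*exp(4*li(c))


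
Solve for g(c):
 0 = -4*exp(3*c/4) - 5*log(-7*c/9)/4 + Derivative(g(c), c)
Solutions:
 g(c) = C1 + 5*c*log(-c)/4 + 5*c*(-2*log(3) - 1 + log(7))/4 + 16*exp(3*c/4)/3


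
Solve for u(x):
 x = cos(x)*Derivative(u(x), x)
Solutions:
 u(x) = C1 + Integral(x/cos(x), x)


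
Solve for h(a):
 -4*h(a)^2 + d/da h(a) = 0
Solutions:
 h(a) = -1/(C1 + 4*a)


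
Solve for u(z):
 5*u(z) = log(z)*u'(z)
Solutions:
 u(z) = C1*exp(5*li(z))


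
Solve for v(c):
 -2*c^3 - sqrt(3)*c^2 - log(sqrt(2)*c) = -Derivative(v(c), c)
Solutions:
 v(c) = C1 + c^4/2 + sqrt(3)*c^3/3 + c*log(c) - c + c*log(2)/2


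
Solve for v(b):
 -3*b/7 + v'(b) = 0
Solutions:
 v(b) = C1 + 3*b^2/14


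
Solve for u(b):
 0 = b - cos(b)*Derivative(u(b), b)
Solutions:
 u(b) = C1 + Integral(b/cos(b), b)


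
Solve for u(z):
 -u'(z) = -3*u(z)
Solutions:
 u(z) = C1*exp(3*z)


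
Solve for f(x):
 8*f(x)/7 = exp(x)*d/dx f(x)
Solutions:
 f(x) = C1*exp(-8*exp(-x)/7)


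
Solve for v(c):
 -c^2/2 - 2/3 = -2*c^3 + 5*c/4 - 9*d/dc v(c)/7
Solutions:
 v(c) = C1 - 7*c^4/18 + 7*c^3/54 + 35*c^2/72 + 14*c/27


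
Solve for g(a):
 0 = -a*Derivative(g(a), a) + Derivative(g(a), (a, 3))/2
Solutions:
 g(a) = C1 + Integral(C2*airyai(2^(1/3)*a) + C3*airybi(2^(1/3)*a), a)


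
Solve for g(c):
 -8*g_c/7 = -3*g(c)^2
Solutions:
 g(c) = -8/(C1 + 21*c)


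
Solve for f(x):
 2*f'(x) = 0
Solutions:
 f(x) = C1


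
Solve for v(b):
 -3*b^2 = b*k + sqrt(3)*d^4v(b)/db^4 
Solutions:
 v(b) = C1 + C2*b + C3*b^2 + C4*b^3 - sqrt(3)*b^6/360 - sqrt(3)*b^5*k/360


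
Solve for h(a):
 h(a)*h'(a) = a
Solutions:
 h(a) = -sqrt(C1 + a^2)
 h(a) = sqrt(C1 + a^2)


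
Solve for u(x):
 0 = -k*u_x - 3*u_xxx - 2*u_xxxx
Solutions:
 u(x) = C1 + C2*exp(-x*((2*k + sqrt((2*k + 1)^2 - 1) + 1)^(1/3) + 1 + (2*k + sqrt((2*k + 1)^2 - 1) + 1)^(-1/3))/2) + C3*exp(x*((2*k + sqrt((2*k + 1)^2 - 1) + 1)^(1/3)/4 - sqrt(3)*I*(2*k + sqrt((2*k + 1)^2 - 1) + 1)^(1/3)/4 - 1/2 - 1/((-1 + sqrt(3)*I)*(2*k + sqrt((2*k + 1)^2 - 1) + 1)^(1/3)))) + C4*exp(x*((2*k + sqrt((2*k + 1)^2 - 1) + 1)^(1/3)/4 + sqrt(3)*I*(2*k + sqrt((2*k + 1)^2 - 1) + 1)^(1/3)/4 - 1/2 + 1/((1 + sqrt(3)*I)*(2*k + sqrt((2*k + 1)^2 - 1) + 1)^(1/3))))


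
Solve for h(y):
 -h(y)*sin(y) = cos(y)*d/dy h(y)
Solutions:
 h(y) = C1*cos(y)


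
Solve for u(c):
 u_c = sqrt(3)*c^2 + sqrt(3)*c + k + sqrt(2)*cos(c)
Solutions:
 u(c) = C1 + sqrt(3)*c^3/3 + sqrt(3)*c^2/2 + c*k + sqrt(2)*sin(c)


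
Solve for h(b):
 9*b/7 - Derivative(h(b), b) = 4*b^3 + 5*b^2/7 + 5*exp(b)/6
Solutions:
 h(b) = C1 - b^4 - 5*b^3/21 + 9*b^2/14 - 5*exp(b)/6


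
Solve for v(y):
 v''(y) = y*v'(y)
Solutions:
 v(y) = C1 + C2*erfi(sqrt(2)*y/2)


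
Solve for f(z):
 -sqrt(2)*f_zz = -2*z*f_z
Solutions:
 f(z) = C1 + C2*erfi(2^(3/4)*z/2)


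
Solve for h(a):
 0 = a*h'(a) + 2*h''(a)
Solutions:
 h(a) = C1 + C2*erf(a/2)


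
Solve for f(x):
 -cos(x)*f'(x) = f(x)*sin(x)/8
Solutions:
 f(x) = C1*cos(x)^(1/8)


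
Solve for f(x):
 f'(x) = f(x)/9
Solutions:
 f(x) = C1*exp(x/9)


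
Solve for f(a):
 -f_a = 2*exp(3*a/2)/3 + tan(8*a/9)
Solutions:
 f(a) = C1 - 4*exp(3*a/2)/9 + 9*log(cos(8*a/9))/8


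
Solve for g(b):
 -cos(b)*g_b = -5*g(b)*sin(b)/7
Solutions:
 g(b) = C1/cos(b)^(5/7)


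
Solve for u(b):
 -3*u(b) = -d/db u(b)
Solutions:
 u(b) = C1*exp(3*b)


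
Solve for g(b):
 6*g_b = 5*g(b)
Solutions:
 g(b) = C1*exp(5*b/6)


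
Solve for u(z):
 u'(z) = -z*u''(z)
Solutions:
 u(z) = C1 + C2*log(z)


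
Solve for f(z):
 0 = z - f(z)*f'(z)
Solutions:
 f(z) = -sqrt(C1 + z^2)
 f(z) = sqrt(C1 + z^2)


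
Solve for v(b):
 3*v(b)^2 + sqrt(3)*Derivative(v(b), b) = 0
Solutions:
 v(b) = 1/(C1 + sqrt(3)*b)


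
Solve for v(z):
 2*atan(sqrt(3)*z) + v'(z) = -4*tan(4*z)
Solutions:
 v(z) = C1 - 2*z*atan(sqrt(3)*z) + sqrt(3)*log(3*z^2 + 1)/3 + log(cos(4*z))


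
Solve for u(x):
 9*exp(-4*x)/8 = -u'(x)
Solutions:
 u(x) = C1 + 9*exp(-4*x)/32


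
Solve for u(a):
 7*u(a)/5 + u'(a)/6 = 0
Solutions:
 u(a) = C1*exp(-42*a/5)


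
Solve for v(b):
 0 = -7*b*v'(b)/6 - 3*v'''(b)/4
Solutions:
 v(b) = C1 + Integral(C2*airyai(-42^(1/3)*b/3) + C3*airybi(-42^(1/3)*b/3), b)


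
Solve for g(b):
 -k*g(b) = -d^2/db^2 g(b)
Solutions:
 g(b) = C1*exp(-b*sqrt(k)) + C2*exp(b*sqrt(k))


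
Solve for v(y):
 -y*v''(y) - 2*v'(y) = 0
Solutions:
 v(y) = C1 + C2/y


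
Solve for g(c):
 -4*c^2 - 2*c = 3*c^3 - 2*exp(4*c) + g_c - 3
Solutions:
 g(c) = C1 - 3*c^4/4 - 4*c^3/3 - c^2 + 3*c + exp(4*c)/2


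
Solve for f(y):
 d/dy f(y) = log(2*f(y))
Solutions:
 -Integral(1/(log(_y) + log(2)), (_y, f(y))) = C1 - y


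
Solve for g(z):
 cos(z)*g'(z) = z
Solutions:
 g(z) = C1 + Integral(z/cos(z), z)


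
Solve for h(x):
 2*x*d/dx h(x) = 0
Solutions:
 h(x) = C1


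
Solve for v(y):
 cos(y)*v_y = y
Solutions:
 v(y) = C1 + Integral(y/cos(y), y)


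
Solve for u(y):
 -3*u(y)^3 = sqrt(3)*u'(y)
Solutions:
 u(y) = -sqrt(2)*sqrt(-1/(C1 - sqrt(3)*y))/2
 u(y) = sqrt(2)*sqrt(-1/(C1 - sqrt(3)*y))/2


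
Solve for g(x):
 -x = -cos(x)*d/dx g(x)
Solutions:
 g(x) = C1 + Integral(x/cos(x), x)


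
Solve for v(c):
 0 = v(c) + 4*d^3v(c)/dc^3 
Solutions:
 v(c) = C3*exp(-2^(1/3)*c/2) + (C1*sin(2^(1/3)*sqrt(3)*c/4) + C2*cos(2^(1/3)*sqrt(3)*c/4))*exp(2^(1/3)*c/4)


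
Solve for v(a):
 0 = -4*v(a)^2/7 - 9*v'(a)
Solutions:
 v(a) = 63/(C1 + 4*a)


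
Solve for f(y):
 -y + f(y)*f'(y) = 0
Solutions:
 f(y) = -sqrt(C1 + y^2)
 f(y) = sqrt(C1 + y^2)


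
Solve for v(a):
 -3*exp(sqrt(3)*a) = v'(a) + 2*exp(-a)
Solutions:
 v(a) = C1 - sqrt(3)*exp(sqrt(3)*a) + 2*exp(-a)


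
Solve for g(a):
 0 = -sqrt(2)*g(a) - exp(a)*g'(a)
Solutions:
 g(a) = C1*exp(sqrt(2)*exp(-a))


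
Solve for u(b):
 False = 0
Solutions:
 u(b) = C1 - 3*b*asin(b/3)/5 + zoo*b - 3*sqrt(9 - b^2)/5


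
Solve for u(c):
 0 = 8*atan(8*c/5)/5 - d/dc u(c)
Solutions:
 u(c) = C1 + 8*c*atan(8*c/5)/5 - log(64*c^2 + 25)/2


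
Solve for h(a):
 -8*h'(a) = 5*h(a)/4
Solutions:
 h(a) = C1*exp(-5*a/32)


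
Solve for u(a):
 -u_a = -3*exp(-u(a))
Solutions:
 u(a) = log(C1 + 3*a)


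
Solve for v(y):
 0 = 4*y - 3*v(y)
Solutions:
 v(y) = 4*y/3


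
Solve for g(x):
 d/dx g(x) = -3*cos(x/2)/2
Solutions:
 g(x) = C1 - 3*sin(x/2)


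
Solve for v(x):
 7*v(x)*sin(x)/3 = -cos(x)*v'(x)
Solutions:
 v(x) = C1*cos(x)^(7/3)


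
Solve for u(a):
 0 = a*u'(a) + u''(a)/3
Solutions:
 u(a) = C1 + C2*erf(sqrt(6)*a/2)


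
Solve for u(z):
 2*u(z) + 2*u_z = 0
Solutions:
 u(z) = C1*exp(-z)


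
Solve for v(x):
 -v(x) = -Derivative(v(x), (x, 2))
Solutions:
 v(x) = C1*exp(-x) + C2*exp(x)


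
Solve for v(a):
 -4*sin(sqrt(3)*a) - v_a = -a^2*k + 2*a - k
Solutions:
 v(a) = C1 + a^3*k/3 - a^2 + a*k + 4*sqrt(3)*cos(sqrt(3)*a)/3


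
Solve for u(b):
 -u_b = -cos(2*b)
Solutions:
 u(b) = C1 + sin(2*b)/2


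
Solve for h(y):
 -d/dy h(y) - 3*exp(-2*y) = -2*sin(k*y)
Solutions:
 h(y) = C1 + 3*exp(-2*y)/2 - 2*cos(k*y)/k


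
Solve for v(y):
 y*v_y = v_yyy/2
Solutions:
 v(y) = C1 + Integral(C2*airyai(2^(1/3)*y) + C3*airybi(2^(1/3)*y), y)


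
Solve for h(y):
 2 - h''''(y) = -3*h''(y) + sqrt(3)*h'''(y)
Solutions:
 h(y) = C1 + C2*y + C3*exp(y*(-sqrt(3) + sqrt(15))/2) + C4*exp(-y*(sqrt(3) + sqrt(15))/2) - y^2/3


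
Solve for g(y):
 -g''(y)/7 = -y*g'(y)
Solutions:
 g(y) = C1 + C2*erfi(sqrt(14)*y/2)


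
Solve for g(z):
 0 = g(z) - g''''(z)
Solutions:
 g(z) = C1*exp(-z) + C2*exp(z) + C3*sin(z) + C4*cos(z)


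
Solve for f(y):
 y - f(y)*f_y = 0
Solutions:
 f(y) = -sqrt(C1 + y^2)
 f(y) = sqrt(C1 + y^2)


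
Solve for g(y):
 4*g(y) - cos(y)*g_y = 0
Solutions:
 g(y) = C1*(sin(y)^2 + 2*sin(y) + 1)/(sin(y)^2 - 2*sin(y) + 1)


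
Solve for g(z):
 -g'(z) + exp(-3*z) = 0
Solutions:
 g(z) = C1 - exp(-3*z)/3


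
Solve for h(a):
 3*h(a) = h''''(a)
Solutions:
 h(a) = C1*exp(-3^(1/4)*a) + C2*exp(3^(1/4)*a) + C3*sin(3^(1/4)*a) + C4*cos(3^(1/4)*a)


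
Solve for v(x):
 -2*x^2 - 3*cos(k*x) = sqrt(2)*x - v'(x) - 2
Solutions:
 v(x) = C1 + 2*x^3/3 + sqrt(2)*x^2/2 - 2*x + 3*sin(k*x)/k


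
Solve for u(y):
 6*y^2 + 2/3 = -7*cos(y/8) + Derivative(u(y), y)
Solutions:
 u(y) = C1 + 2*y^3 + 2*y/3 + 56*sin(y/8)


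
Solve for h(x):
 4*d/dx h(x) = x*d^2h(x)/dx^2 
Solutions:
 h(x) = C1 + C2*x^5


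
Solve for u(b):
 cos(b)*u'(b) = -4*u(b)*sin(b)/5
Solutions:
 u(b) = C1*cos(b)^(4/5)


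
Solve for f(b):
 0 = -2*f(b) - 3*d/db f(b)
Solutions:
 f(b) = C1*exp(-2*b/3)


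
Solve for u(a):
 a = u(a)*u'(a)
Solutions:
 u(a) = -sqrt(C1 + a^2)
 u(a) = sqrt(C1 + a^2)


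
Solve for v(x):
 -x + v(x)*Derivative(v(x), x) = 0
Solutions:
 v(x) = -sqrt(C1 + x^2)
 v(x) = sqrt(C1 + x^2)


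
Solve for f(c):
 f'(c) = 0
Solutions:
 f(c) = C1


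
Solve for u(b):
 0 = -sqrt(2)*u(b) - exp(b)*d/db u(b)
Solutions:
 u(b) = C1*exp(sqrt(2)*exp(-b))


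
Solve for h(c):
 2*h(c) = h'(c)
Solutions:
 h(c) = C1*exp(2*c)


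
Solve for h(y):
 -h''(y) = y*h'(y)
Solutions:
 h(y) = C1 + C2*erf(sqrt(2)*y/2)


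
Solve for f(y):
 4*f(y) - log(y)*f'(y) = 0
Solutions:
 f(y) = C1*exp(4*li(y))


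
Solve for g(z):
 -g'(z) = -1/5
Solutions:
 g(z) = C1 + z/5


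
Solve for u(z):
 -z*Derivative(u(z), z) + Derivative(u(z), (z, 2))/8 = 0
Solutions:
 u(z) = C1 + C2*erfi(2*z)


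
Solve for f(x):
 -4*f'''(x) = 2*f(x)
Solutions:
 f(x) = C3*exp(-2^(2/3)*x/2) + (C1*sin(2^(2/3)*sqrt(3)*x/4) + C2*cos(2^(2/3)*sqrt(3)*x/4))*exp(2^(2/3)*x/4)


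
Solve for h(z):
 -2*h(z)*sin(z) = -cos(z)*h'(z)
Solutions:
 h(z) = C1/cos(z)^2


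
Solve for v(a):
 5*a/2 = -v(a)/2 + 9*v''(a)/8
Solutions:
 v(a) = C1*exp(-2*a/3) + C2*exp(2*a/3) - 5*a


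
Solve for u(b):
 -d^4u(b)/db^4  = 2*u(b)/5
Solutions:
 u(b) = (C1*sin(10^(3/4)*b/10) + C2*cos(10^(3/4)*b/10))*exp(-10^(3/4)*b/10) + (C3*sin(10^(3/4)*b/10) + C4*cos(10^(3/4)*b/10))*exp(10^(3/4)*b/10)


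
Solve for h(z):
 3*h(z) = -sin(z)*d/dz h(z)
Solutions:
 h(z) = C1*(cos(z) + 1)^(3/2)/(cos(z) - 1)^(3/2)


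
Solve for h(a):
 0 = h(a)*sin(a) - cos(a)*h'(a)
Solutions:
 h(a) = C1/cos(a)


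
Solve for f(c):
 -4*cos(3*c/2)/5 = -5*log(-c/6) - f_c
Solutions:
 f(c) = C1 - 5*c*log(-c) + 5*c + 5*c*log(6) + 8*sin(3*c/2)/15


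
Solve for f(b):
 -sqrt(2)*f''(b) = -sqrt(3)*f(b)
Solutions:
 f(b) = C1*exp(-2^(3/4)*3^(1/4)*b/2) + C2*exp(2^(3/4)*3^(1/4)*b/2)


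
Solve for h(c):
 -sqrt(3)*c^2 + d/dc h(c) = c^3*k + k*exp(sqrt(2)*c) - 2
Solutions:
 h(c) = C1 + c^4*k/4 + sqrt(3)*c^3/3 - 2*c + sqrt(2)*k*exp(sqrt(2)*c)/2


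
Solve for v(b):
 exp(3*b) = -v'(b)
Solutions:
 v(b) = C1 - exp(3*b)/3


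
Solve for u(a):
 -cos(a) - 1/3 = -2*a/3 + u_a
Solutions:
 u(a) = C1 + a^2/3 - a/3 - sin(a)


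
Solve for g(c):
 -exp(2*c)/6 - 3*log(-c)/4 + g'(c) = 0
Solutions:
 g(c) = C1 + 3*c*log(-c)/4 - 3*c/4 + exp(2*c)/12


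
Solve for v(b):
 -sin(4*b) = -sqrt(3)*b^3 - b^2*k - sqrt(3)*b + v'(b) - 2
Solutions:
 v(b) = C1 + sqrt(3)*b^4/4 + b^3*k/3 + sqrt(3)*b^2/2 + 2*b + cos(4*b)/4


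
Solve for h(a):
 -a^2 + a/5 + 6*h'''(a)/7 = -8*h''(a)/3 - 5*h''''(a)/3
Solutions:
 h(a) = C1 + C2*a + a^4/32 - 59*a^3/1120 - 5757*a^2/31360 + (C3*sin(sqrt(1879)*a/35) + C4*cos(sqrt(1879)*a/35))*exp(-9*a/35)


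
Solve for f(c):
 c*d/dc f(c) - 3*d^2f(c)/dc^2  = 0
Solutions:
 f(c) = C1 + C2*erfi(sqrt(6)*c/6)


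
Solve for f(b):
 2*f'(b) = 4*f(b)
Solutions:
 f(b) = C1*exp(2*b)


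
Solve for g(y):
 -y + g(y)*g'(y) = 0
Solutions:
 g(y) = -sqrt(C1 + y^2)
 g(y) = sqrt(C1 + y^2)


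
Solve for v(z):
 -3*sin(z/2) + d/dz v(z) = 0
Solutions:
 v(z) = C1 - 6*cos(z/2)


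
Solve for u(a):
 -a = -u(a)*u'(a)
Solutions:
 u(a) = -sqrt(C1 + a^2)
 u(a) = sqrt(C1 + a^2)


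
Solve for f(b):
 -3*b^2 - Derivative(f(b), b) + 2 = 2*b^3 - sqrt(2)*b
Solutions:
 f(b) = C1 - b^4/2 - b^3 + sqrt(2)*b^2/2 + 2*b


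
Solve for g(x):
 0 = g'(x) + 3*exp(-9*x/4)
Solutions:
 g(x) = C1 + 4*exp(-9*x/4)/3


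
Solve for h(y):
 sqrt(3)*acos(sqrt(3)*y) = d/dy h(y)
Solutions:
 h(y) = C1 + sqrt(3)*(y*acos(sqrt(3)*y) - sqrt(3)*sqrt(1 - 3*y^2)/3)


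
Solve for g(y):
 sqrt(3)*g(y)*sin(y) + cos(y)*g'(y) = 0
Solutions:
 g(y) = C1*cos(y)^(sqrt(3))


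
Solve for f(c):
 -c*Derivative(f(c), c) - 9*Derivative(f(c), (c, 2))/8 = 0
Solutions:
 f(c) = C1 + C2*erf(2*c/3)


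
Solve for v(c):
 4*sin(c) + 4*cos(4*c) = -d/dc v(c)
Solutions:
 v(c) = C1 - sin(4*c) + 4*cos(c)


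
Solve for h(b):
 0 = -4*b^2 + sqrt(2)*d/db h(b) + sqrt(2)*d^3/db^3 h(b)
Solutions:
 h(b) = C1 + C2*sin(b) + C3*cos(b) + 2*sqrt(2)*b^3/3 - 4*sqrt(2)*b


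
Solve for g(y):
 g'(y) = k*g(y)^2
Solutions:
 g(y) = -1/(C1 + k*y)


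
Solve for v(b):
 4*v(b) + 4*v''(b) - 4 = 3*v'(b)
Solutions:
 v(b) = (C1*sin(sqrt(55)*b/8) + C2*cos(sqrt(55)*b/8))*exp(3*b/8) + 1


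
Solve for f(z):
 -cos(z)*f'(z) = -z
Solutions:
 f(z) = C1 + Integral(z/cos(z), z)


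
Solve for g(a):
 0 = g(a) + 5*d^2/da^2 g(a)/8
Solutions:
 g(a) = C1*sin(2*sqrt(10)*a/5) + C2*cos(2*sqrt(10)*a/5)


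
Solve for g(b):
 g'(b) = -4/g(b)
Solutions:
 g(b) = -sqrt(C1 - 8*b)
 g(b) = sqrt(C1 - 8*b)


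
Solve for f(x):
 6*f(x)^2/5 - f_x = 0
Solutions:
 f(x) = -5/(C1 + 6*x)


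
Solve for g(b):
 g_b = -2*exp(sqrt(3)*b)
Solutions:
 g(b) = C1 - 2*sqrt(3)*exp(sqrt(3)*b)/3


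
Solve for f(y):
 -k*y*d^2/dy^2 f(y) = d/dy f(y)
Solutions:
 f(y) = C1 + y^(((re(k) - 1)*re(k) + im(k)^2)/(re(k)^2 + im(k)^2))*(C2*sin(log(y)*Abs(im(k))/(re(k)^2 + im(k)^2)) + C3*cos(log(y)*im(k)/(re(k)^2 + im(k)^2)))


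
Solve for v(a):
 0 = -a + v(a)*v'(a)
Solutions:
 v(a) = -sqrt(C1 + a^2)
 v(a) = sqrt(C1 + a^2)


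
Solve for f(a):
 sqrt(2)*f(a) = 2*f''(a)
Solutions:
 f(a) = C1*exp(-2^(3/4)*a/2) + C2*exp(2^(3/4)*a/2)


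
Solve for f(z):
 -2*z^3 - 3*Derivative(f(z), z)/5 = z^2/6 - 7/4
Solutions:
 f(z) = C1 - 5*z^4/6 - 5*z^3/54 + 35*z/12


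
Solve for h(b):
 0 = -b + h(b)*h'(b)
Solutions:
 h(b) = -sqrt(C1 + b^2)
 h(b) = sqrt(C1 + b^2)


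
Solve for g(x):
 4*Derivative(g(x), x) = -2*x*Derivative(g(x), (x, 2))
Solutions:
 g(x) = C1 + C2/x


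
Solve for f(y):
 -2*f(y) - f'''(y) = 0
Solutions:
 f(y) = C3*exp(-2^(1/3)*y) + (C1*sin(2^(1/3)*sqrt(3)*y/2) + C2*cos(2^(1/3)*sqrt(3)*y/2))*exp(2^(1/3)*y/2)


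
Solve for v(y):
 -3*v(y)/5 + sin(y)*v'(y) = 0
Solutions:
 v(y) = C1*(cos(y) - 1)^(3/10)/(cos(y) + 1)^(3/10)


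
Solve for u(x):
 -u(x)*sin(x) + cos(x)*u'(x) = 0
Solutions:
 u(x) = C1/cos(x)


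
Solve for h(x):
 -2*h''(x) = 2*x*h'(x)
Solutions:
 h(x) = C1 + C2*erf(sqrt(2)*x/2)


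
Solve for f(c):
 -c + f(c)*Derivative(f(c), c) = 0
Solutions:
 f(c) = -sqrt(C1 + c^2)
 f(c) = sqrt(C1 + c^2)


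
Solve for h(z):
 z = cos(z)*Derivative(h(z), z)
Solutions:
 h(z) = C1 + Integral(z/cos(z), z)


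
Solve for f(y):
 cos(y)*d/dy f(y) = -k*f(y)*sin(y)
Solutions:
 f(y) = C1*exp(k*log(cos(y)))


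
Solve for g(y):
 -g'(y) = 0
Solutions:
 g(y) = C1


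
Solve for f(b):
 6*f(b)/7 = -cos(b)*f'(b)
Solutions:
 f(b) = C1*(sin(b) - 1)^(3/7)/(sin(b) + 1)^(3/7)


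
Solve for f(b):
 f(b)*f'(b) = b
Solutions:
 f(b) = -sqrt(C1 + b^2)
 f(b) = sqrt(C1 + b^2)


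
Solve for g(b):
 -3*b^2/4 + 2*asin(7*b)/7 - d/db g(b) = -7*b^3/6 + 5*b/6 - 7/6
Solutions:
 g(b) = C1 + 7*b^4/24 - b^3/4 - 5*b^2/12 + 2*b*asin(7*b)/7 + 7*b/6 + 2*sqrt(1 - 49*b^2)/49


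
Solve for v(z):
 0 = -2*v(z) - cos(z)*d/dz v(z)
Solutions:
 v(z) = C1*(sin(z) - 1)/(sin(z) + 1)


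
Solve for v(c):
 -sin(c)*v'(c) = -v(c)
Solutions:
 v(c) = C1*sqrt(cos(c) - 1)/sqrt(cos(c) + 1)


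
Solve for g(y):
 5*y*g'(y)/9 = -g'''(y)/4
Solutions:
 g(y) = C1 + Integral(C2*airyai(-60^(1/3)*y/3) + C3*airybi(-60^(1/3)*y/3), y)


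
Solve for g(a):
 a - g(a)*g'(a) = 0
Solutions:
 g(a) = -sqrt(C1 + a^2)
 g(a) = sqrt(C1 + a^2)


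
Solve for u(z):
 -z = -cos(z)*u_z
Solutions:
 u(z) = C1 + Integral(z/cos(z), z)


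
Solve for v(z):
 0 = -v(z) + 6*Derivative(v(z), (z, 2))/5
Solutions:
 v(z) = C1*exp(-sqrt(30)*z/6) + C2*exp(sqrt(30)*z/6)


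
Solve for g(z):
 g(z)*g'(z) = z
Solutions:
 g(z) = -sqrt(C1 + z^2)
 g(z) = sqrt(C1 + z^2)


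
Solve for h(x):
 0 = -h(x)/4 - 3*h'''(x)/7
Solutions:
 h(x) = C3*exp(x*(-126^(1/3) + 3*14^(1/3)*3^(2/3))/24)*sin(14^(1/3)*3^(1/6)*x/4) + C4*exp(x*(-126^(1/3) + 3*14^(1/3)*3^(2/3))/24)*cos(14^(1/3)*3^(1/6)*x/4) + C5*exp(-x*(126^(1/3) + 3*14^(1/3)*3^(2/3))/24) + (C1*sin(14^(1/3)*3^(1/6)*x/4) + C2*cos(14^(1/3)*3^(1/6)*x/4))*exp(126^(1/3)*x/12)


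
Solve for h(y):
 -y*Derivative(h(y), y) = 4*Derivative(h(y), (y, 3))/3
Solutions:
 h(y) = C1 + Integral(C2*airyai(-6^(1/3)*y/2) + C3*airybi(-6^(1/3)*y/2), y)


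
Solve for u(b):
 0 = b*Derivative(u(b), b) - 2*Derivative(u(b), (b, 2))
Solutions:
 u(b) = C1 + C2*erfi(b/2)


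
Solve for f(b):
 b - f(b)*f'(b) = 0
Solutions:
 f(b) = -sqrt(C1 + b^2)
 f(b) = sqrt(C1 + b^2)


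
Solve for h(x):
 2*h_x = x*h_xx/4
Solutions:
 h(x) = C1 + C2*x^9


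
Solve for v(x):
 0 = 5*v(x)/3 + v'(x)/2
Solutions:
 v(x) = C1*exp(-10*x/3)


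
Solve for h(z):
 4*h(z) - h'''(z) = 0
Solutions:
 h(z) = C3*exp(2^(2/3)*z) + (C1*sin(2^(2/3)*sqrt(3)*z/2) + C2*cos(2^(2/3)*sqrt(3)*z/2))*exp(-2^(2/3)*z/2)


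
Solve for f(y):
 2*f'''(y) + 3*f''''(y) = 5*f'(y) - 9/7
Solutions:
 f(y) = C1 + C4*exp(y) + 9*y/35 + (C2*sin(sqrt(35)*y/6) + C3*cos(sqrt(35)*y/6))*exp(-5*y/6)


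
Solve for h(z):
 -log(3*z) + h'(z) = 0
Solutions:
 h(z) = C1 + z*log(z) - z + z*log(3)


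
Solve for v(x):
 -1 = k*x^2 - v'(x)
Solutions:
 v(x) = C1 + k*x^3/3 + x


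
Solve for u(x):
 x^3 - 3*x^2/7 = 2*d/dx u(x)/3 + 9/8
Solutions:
 u(x) = C1 + 3*x^4/8 - 3*x^3/14 - 27*x/16


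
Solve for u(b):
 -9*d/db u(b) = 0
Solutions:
 u(b) = C1


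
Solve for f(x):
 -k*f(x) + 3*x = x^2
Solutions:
 f(x) = x*(3 - x)/k


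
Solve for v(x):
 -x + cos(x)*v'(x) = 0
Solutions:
 v(x) = C1 + Integral(x/cos(x), x)


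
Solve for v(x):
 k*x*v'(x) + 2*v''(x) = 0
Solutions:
 v(x) = Piecewise((-sqrt(pi)*C1*erf(sqrt(k)*x/2)/sqrt(k) - C2, (k > 0) | (k < 0)), (-C1*x - C2, True))


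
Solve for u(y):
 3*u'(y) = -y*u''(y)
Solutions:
 u(y) = C1 + C2/y^2


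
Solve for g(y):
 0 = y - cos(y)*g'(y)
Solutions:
 g(y) = C1 + Integral(y/cos(y), y)


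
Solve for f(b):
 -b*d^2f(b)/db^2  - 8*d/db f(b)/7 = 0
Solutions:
 f(b) = C1 + C2/b^(1/7)


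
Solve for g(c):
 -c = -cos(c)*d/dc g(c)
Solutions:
 g(c) = C1 + Integral(c/cos(c), c)


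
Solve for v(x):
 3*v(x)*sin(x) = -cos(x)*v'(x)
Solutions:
 v(x) = C1*cos(x)^3


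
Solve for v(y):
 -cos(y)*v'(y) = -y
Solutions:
 v(y) = C1 + Integral(y/cos(y), y)


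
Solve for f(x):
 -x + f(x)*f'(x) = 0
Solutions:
 f(x) = -sqrt(C1 + x^2)
 f(x) = sqrt(C1 + x^2)


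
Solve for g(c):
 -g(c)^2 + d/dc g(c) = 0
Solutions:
 g(c) = -1/(C1 + c)


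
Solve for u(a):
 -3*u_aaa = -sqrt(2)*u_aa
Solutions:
 u(a) = C1 + C2*a + C3*exp(sqrt(2)*a/3)


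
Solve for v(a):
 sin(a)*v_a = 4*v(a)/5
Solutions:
 v(a) = C1*(cos(a) - 1)^(2/5)/(cos(a) + 1)^(2/5)


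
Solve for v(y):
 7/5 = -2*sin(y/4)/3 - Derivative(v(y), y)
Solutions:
 v(y) = C1 - 7*y/5 + 8*cos(y/4)/3


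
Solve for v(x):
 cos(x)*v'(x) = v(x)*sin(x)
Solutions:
 v(x) = C1/cos(x)


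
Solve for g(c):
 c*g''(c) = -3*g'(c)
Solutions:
 g(c) = C1 + C2/c^2


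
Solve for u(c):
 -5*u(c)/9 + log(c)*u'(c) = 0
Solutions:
 u(c) = C1*exp(5*li(c)/9)


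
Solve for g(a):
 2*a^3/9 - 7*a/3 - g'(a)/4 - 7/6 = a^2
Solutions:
 g(a) = C1 + 2*a^4/9 - 4*a^3/3 - 14*a^2/3 - 14*a/3


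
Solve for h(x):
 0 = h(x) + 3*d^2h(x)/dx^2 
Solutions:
 h(x) = C1*sin(sqrt(3)*x/3) + C2*cos(sqrt(3)*x/3)


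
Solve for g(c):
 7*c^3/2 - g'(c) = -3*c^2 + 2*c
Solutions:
 g(c) = C1 + 7*c^4/8 + c^3 - c^2


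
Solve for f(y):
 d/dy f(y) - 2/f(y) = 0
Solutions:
 f(y) = -sqrt(C1 + 4*y)
 f(y) = sqrt(C1 + 4*y)


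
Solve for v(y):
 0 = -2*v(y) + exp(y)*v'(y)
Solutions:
 v(y) = C1*exp(-2*exp(-y))


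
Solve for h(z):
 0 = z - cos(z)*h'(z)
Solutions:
 h(z) = C1 + Integral(z/cos(z), z)


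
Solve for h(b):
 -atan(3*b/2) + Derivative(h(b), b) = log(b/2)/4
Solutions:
 h(b) = C1 + b*log(b)/4 + b*atan(3*b/2) - b/4 - b*log(2)/4 - log(9*b^2 + 4)/3


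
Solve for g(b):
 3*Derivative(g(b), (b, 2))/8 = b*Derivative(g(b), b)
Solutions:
 g(b) = C1 + C2*erfi(2*sqrt(3)*b/3)


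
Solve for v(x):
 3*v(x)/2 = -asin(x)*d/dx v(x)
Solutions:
 v(x) = C1*exp(-3*Integral(1/asin(x), x)/2)


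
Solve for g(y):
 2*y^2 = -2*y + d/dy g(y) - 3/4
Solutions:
 g(y) = C1 + 2*y^3/3 + y^2 + 3*y/4


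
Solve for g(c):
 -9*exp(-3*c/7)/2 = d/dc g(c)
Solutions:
 g(c) = C1 + 21*exp(-3*c/7)/2


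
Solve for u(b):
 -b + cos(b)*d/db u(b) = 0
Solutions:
 u(b) = C1 + Integral(b/cos(b), b)


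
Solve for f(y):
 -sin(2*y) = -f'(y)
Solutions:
 f(y) = C1 - cos(2*y)/2


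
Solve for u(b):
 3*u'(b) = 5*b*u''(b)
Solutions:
 u(b) = C1 + C2*b^(8/5)


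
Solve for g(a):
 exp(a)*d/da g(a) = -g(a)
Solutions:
 g(a) = C1*exp(exp(-a))


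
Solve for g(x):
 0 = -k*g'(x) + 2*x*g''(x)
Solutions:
 g(x) = C1 + x^(re(k)/2 + 1)*(C2*sin(log(x)*Abs(im(k))/2) + C3*cos(log(x)*im(k)/2))


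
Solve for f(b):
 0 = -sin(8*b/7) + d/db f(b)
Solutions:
 f(b) = C1 - 7*cos(8*b/7)/8


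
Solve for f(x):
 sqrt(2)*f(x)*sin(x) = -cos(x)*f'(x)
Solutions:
 f(x) = C1*cos(x)^(sqrt(2))


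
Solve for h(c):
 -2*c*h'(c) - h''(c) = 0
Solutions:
 h(c) = C1 + C2*erf(c)


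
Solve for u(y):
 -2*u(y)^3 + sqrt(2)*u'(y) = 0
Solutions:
 u(y) = -sqrt(2)*sqrt(-1/(C1 + sqrt(2)*y))/2
 u(y) = sqrt(2)*sqrt(-1/(C1 + sqrt(2)*y))/2


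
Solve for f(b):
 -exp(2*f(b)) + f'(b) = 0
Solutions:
 f(b) = log(-sqrt(-1/(C1 + b))) - log(2)/2
 f(b) = log(-1/(C1 + b))/2 - log(2)/2


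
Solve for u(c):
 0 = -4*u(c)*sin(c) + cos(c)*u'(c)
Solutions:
 u(c) = C1/cos(c)^4
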